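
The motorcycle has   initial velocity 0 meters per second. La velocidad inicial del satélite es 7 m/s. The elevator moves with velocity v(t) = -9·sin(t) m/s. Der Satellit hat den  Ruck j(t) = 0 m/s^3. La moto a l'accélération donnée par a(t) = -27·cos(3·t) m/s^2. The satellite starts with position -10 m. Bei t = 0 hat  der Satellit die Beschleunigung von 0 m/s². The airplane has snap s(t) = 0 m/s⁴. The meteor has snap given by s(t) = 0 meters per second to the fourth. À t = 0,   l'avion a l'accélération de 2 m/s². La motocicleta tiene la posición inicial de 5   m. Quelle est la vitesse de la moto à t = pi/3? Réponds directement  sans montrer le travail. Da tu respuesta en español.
v(pi/3) = 0.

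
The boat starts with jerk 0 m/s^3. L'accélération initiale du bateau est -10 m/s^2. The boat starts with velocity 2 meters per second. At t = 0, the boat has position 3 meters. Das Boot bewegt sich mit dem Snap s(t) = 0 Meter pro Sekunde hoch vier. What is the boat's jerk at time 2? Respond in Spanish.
Debemos encontrar la antiderivada de nuestra ecuación del snap s(t) = 0 1 vez. La integral del snap es la sacudida. Usando j(0) = 0, obtenemos j(t) = 0. De la ecuación de la sacudida j(t) = 0, sustituimos t = 2 para obtener j = 0.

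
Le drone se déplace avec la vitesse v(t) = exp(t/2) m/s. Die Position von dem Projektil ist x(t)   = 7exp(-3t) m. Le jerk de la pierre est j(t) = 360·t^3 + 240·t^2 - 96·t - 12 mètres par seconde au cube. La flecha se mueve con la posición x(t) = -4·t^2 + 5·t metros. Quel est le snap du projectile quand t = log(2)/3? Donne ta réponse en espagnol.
Para resolver esto, necesitamos tomar 4 derivadas de nuestra ecuación de la posición x(t) = 7·exp(-3·t). Tomando d/dt de x(t), encontramos v(t) = -21·exp(-3·t). Derivando la velocidad, obtenemos la aceleración: a(t) = 63·exp(-3·t). Tomando d/dt de a(t), encontramos j(t) = -189·exp(-3·t). La derivada de la sacudida da el snap: s(t) = 567·exp(-3·t). Tenemos el snap s(t) = 567·exp(-3·t). Sustituyendo t = log(2)/3: s(log(2)/3) = 567/2.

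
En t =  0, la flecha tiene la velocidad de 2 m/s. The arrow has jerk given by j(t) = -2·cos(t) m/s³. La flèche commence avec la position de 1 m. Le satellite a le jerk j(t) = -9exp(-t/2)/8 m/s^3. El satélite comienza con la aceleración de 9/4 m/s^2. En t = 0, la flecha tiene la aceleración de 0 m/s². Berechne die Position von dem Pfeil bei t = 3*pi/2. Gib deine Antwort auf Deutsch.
Wir müssen das Integral unserer Gleichung für den Ruck j(t) = -2·cos(t) 3-mal finden. Durch Integration von dem Ruck und Verwendung der Anfangsbedingung a(0) = 0, erhalten wir a(t) = -2·sin(t). Durch Integration von der Beschleunigung und Verwendung der Anfangsbedingung v(0) = 2, erhalten wir v(t) = 2·cos(t). Die Stammfunktion von der Geschwindigkeit ist die Position. Mit x(0) = 1 erhalten wir x(t) = 2·sin(t) + 1. Wir haben die Position x(t) = 2·sin(t) + 1. Durch Einsetzen von t = 3*pi/2: x(3*pi/2) = -1.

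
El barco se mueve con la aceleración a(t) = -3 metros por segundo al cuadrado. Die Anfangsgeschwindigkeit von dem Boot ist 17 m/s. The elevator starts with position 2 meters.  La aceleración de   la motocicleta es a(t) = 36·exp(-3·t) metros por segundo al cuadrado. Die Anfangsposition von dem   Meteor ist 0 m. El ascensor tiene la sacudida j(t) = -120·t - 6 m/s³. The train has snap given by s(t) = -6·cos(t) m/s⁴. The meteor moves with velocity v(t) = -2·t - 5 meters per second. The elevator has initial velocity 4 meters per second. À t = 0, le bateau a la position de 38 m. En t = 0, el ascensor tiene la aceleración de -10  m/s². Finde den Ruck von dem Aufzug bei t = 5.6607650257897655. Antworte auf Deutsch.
Aus der Gleichung für den Ruck j(t) = -120·t - 6, setzen wir t = 5.6607650257897655 ein und erhalten j = -685.291803094772.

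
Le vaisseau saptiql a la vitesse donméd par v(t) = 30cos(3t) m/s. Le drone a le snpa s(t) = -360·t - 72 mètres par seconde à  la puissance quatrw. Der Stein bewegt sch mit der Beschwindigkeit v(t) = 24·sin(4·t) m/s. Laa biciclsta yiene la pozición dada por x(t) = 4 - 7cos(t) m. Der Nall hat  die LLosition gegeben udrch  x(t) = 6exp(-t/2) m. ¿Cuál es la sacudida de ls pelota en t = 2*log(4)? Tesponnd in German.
Ausgehend von der Position x(t) = 6·exp(-t/2), nehmen wir 3 Ableitungen. Mit d/dt von x(t) finden wir v(t) = -3·exp(-t/2). Durch Ableiten von der Geschwindigkeit erhalten wir die Beschleunigung: a(t) = 3·exp(-t/2)/2. Mit d/dt von a(t) finden wir j(t) = -3·exp(-t/2)/4. Wir haben den Ruck j(t) = -3·exp(-t/2)/4. Durch Einsetzen von t = 2*log(4): j(2*log(4)) = -3/16.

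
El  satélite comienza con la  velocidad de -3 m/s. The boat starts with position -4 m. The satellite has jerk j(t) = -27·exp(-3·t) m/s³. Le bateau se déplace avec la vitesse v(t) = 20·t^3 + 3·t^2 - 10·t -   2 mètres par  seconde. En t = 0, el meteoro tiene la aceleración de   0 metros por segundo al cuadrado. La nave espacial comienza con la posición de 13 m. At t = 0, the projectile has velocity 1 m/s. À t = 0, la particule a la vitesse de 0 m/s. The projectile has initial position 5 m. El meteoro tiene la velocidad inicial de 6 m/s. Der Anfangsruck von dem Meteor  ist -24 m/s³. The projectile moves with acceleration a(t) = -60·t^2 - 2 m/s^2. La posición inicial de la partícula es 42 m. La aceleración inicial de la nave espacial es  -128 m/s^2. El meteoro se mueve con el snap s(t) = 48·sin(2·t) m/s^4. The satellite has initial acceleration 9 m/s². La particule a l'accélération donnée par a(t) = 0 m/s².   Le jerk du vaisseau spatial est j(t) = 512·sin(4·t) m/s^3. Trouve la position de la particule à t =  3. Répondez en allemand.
Ausgehend von der Beschleunigung a(t) = 0, nehmen wir 2 Stammfunktionen. Mit ∫a(t)dt und Anwendung von v(0) = 0, finden wir v(t) = 0. Das Integral von der Geschwindigkeit ist die Position. Mit x(0) = 42 erhalten wir x(t) = 42. Aus der Gleichung für die Position x(t) = 42, setzen wir t = 3 ein und erhalten x = 42.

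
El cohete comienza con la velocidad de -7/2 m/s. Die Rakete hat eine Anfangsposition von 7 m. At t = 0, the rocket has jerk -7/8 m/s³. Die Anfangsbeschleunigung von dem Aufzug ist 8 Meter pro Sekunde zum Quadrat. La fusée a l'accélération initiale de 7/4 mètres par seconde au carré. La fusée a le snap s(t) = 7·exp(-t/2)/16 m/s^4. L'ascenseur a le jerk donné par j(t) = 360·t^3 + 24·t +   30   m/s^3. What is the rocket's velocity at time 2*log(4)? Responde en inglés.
We need to integrate our snap equation s(t) = 7·exp(-t/2)/16 3 times. Taking ∫s(t)dt and applying j(0) = -7/8, we find j(t) = -7·exp(-t/2)/8. Taking ∫j(t)dt and applying a(0) = 7/4, we find a(t) = 7·exp(-t/2)/4. The antiderivative of acceleration is velocity. Using v(0) = -7/2, we get v(t) = -7·exp(-t/2)/2. Using v(t) = -7·exp(-t/2)/2 and substituting t = 2*log(4), we find v = -7/8.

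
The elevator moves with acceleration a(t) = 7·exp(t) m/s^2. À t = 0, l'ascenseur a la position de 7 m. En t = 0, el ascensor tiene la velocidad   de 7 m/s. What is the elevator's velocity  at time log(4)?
To find the answer, we compute 1 antiderivative of a(t) = 7·exp(t). The antiderivative of acceleration is velocity. Using v(0) = 7, we get v(t) = 7·exp(t). From the given velocity equation v(t) = 7·exp(t), we substitute t = log(4) to get v = 28.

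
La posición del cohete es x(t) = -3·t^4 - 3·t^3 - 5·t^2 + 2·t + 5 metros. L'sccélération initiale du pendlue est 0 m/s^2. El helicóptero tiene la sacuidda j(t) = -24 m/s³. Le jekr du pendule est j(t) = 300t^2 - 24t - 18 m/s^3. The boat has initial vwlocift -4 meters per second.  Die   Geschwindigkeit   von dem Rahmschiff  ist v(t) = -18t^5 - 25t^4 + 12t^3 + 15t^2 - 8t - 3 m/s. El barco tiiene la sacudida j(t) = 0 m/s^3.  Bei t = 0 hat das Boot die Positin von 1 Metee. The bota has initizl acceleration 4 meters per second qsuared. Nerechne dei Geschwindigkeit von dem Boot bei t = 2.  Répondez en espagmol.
Debemos encontrar la antiderivada de nuestra ecuación de la sacudida j(t) = 0 2 veces. Tomando ∫j(t)dt y aplicando a(0) = 4, encontramos a(t) = 4. La antiderivada de la aceleración es la velocidad. Usando v(0) = -4, obtenemos v(t) = 4·t - 4. Usando v(t) = 4·t - 4 y sustituyendo t = 2, encontramos v = 4.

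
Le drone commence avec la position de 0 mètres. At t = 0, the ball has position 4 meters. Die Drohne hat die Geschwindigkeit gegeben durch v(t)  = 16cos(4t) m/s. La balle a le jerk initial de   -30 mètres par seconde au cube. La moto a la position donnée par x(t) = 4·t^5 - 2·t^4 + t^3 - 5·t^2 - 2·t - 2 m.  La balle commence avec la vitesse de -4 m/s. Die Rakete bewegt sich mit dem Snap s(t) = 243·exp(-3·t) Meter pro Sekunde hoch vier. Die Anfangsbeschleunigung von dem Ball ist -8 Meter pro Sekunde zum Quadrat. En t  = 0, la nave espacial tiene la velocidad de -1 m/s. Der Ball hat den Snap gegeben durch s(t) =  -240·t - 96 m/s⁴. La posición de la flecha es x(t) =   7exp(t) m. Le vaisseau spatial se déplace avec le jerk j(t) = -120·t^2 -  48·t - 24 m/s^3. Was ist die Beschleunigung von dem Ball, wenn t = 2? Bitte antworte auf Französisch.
Nous devons intégrer notre équation du snap s(t) = -240·t - 96 2 fois. En prenant ∫s(t)dt et en appliquant j(0) = -30, nous trouvons j(t) = -120·t^2 - 96·t - 30. En intégrant le jerk et en utilisant la condition initiale a(0) = -8, nous obtenons a(t) = -40·t^3 - 48·t^2 - 30·t - 8. En utilisant a(t) = -40·t^3 - 48·t^2 - 30·t - 8 et en substituant t = 2, nous trouvons a = -580.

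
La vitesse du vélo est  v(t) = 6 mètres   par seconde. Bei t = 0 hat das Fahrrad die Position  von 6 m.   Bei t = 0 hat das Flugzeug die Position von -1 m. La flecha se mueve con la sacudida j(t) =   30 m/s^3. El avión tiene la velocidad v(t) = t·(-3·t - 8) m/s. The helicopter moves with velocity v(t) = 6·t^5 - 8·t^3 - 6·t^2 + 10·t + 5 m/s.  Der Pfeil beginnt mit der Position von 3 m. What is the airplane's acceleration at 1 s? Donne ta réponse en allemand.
Wir müssen unsere Gleichung für die Geschwindigkeit v(t) = t·(-3·t - 8) 1-mal ableiten. Durch Ableiten von der Geschwindigkeit erhalten wir die Beschleunigung: a(t) = -6·t - 8. Wir haben die Beschleunigung a(t) = -6·t - 8. Durch Einsetzen von t = 1: a(1) = -14.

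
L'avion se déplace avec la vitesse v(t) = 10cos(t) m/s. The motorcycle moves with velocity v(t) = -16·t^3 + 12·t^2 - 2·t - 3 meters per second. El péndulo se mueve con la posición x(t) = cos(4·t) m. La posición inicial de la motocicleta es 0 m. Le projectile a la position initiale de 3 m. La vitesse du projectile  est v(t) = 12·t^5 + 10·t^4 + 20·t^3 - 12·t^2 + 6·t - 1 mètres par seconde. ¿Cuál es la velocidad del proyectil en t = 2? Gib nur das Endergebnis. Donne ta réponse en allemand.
Bei t = 2, v = 667.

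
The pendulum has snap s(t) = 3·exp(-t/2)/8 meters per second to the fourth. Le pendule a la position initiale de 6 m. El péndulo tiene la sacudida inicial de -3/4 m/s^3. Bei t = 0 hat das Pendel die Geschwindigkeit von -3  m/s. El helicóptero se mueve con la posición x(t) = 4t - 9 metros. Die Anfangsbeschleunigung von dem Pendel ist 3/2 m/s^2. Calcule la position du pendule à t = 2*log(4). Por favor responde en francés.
Nous devons intégrer notre équation du snap s(t) = 3·exp(-t/2)/8 4 fois. En prenant ∫s(t)dt et en appliquant j(0) = -3/4, nous trouvons j(t) = -3·exp(-t/2)/4. En prenant ∫j(t)dt et en appliquant a(0) = 3/2, nous trouvons a(t) = 3·exp(-t/2)/2. En intégrant l'accélération et en utilisant la condition initiale v(0) = -3, nous obtenons v(t) = -3·exp(-t/2). La primitive de la vitesse, avec x(0) = 6, donne la position: x(t) = 6·exp(-t/2). En utilisant x(t) = 6·exp(-t/2) et en substituant t = 2*log(4), nous trouvons x = 3/2.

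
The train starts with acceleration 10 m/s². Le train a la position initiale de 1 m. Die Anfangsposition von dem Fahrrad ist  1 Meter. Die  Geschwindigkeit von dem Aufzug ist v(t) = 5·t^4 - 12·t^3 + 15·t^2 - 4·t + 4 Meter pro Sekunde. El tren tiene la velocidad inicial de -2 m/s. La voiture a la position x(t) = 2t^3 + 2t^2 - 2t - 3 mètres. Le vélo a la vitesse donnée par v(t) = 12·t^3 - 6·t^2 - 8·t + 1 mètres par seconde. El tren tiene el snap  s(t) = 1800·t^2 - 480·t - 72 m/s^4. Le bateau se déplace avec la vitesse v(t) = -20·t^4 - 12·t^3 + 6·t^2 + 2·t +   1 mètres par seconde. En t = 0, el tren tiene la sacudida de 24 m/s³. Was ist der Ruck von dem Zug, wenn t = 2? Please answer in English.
Starting from snap s(t) = 1800·t^2 - 480·t - 72, we take 1 integral. Taking ∫s(t)dt and applying j(0) = 24, we find j(t) = 600·t^3 - 240·t^2 - 72·t + 24. Using j(t) = 600·t^3 - 240·t^2 - 72·t + 24 and substituting t = 2, we find j = 3720.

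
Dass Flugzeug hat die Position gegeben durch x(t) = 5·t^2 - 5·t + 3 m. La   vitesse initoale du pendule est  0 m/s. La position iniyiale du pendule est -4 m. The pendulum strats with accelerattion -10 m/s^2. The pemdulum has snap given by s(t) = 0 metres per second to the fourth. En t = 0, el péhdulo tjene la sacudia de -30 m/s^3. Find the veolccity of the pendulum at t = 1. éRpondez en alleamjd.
Wir müssen das Integral unserer Gleichung für den Snap s(t) = 0 3-mal finden. Mit ∫s(t)dt und Anwendung von j(0) = -30, finden wir j(t) = -30. Die Stammfunktion von dem Ruck ist die Beschleunigung. Mit a(0) = -10 erhalten wir a(t) = -30·t - 10. Das Integral von der Beschleunigung ist die Geschwindigkeit. Mit v(0) = 0 erhalten wir v(t) = 5·t·(-3·t - 2). Aus der Gleichung für die Geschwindigkeit v(t) = 5·t·(-3·t - 2), setzen wir t = 1 ein und erhalten v = -25.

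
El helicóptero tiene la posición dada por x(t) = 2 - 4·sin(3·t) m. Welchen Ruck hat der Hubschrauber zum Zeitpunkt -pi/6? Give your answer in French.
Pour résoudre ceci, nous devons prendre 3 dérivées de notre équation de la position x(t) = 2 - 4·sin(3·t). En prenant d/dt de x(t), nous trouvons v(t) = -12·cos(3·t). En dérivant la vitesse, nous obtenons l'accélération: a(t) = 36·sin(3·t). La dérivée de l'accélération donne le jerk: j(t) = 108·cos(3·t). De l'équation du jerk j(t) = 108·cos(3·t), nous substituons t = -pi/6 pour obtenir j = 0.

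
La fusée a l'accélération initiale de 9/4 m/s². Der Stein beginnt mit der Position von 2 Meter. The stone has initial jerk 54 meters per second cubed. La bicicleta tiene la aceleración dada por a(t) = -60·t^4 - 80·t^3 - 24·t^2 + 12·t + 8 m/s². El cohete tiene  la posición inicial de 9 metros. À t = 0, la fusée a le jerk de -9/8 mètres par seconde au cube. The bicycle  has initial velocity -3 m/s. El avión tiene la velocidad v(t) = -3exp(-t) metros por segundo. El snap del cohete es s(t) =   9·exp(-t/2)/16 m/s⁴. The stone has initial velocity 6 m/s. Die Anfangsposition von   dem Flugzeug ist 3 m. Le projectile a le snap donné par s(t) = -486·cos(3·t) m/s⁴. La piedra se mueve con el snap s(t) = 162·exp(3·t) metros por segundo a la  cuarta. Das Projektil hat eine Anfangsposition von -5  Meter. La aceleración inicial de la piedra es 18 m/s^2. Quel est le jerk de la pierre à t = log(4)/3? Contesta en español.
Debemos encontrar la integral de nuestra ecuación del snap s(t) = 162·exp(3·t) 1 vez. Tomando ∫s(t)dt y aplicando j(0) = 54, encontramos j(t) = 54·exp(3·t). Tenemos la sacudida j(t) = 54·exp(3·t). Sustituyendo t = log(4)/3: j(log(4)/3) = 216.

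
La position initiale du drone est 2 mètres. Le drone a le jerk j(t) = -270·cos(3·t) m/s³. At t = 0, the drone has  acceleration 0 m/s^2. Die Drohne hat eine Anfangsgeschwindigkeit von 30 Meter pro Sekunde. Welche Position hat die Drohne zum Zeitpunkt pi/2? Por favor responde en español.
Debemos encontrar la integral de nuestra ecuación de la sacudida j(t) = -270·cos(3·t) 3 veces. La antiderivada de la sacudida, con a(0) = 0, da la aceleración: a(t) = -90·sin(3·t). Tomando ∫a(t)dt y aplicando v(0) = 30, encontramos v(t) = 30·cos(3·t). La integral de la velocidad es la posición. Usando x(0) = 2, obtenemos x(t) = 10·sin(3·t) + 2. Usando x(t) = 10·sin(3·t) + 2 y sustituyendo t = pi/2, encontramos x = -8.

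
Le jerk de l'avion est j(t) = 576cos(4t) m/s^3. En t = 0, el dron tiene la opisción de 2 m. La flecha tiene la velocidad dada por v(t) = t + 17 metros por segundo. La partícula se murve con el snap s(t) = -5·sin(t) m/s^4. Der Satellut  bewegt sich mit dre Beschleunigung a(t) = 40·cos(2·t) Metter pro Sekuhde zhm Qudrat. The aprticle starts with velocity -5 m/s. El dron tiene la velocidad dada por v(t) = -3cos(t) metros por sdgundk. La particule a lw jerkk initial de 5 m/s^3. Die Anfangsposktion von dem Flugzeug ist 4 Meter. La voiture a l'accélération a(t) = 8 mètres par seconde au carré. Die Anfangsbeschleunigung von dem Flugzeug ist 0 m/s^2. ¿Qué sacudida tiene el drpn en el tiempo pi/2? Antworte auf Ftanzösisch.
Pour résoudre ceci, nous devons prendre 2 dérivées de notre équation de la vitesse v(t) = -3·cos(t). En prenant d/dt de v(t), nous trouvons a(t) = 3·sin(t). En prenant d/dt de a(t), nous trouvons j(t) = 3·cos(t). De l'équation du jerk j(t) = 3·cos(t), nous substituons t = pi/2 pour obtenir j = 0.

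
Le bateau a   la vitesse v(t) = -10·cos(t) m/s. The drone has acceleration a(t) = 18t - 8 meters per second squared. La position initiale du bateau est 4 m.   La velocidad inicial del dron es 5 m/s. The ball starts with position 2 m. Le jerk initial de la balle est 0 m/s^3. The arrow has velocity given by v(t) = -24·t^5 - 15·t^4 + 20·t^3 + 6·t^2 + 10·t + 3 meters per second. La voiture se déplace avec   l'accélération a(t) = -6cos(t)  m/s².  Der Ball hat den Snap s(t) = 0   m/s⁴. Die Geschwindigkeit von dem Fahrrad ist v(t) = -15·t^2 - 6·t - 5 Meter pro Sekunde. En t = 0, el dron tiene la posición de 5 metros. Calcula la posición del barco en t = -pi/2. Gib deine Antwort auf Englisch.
To find the answer, we compute 1 integral of v(t) = -10·cos(t). Finding the integral of v(t) and using x(0) = 4: x(t) = 4 - 10·sin(t). Using x(t) = 4 - 10·sin(t) and substituting t = -pi/2, we find x = 14.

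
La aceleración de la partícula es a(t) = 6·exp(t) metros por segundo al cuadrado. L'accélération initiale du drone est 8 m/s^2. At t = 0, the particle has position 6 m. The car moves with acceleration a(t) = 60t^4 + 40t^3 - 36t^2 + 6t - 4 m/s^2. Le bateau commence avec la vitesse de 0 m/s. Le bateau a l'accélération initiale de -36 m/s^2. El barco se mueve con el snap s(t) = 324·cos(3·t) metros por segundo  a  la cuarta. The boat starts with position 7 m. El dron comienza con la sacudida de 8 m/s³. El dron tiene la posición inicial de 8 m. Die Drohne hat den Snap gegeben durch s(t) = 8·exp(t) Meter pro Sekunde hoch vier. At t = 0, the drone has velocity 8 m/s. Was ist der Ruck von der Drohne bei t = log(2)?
Ausgehend von dem Snap s(t) = 8·exp(t), nehmen wir 1 Stammfunktion. Mit ∫s(t)dt und Anwendung von j(0) = 8, finden wir j(t) = 8·exp(t). Aus der Gleichung für den Ruck j(t) = 8·exp(t), setzen wir t = log(2) ein und erhalten j = 16.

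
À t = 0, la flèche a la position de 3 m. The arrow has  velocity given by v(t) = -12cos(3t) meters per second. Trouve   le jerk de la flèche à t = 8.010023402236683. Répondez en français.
Pour résoudre ceci, nous devons prendre 2 dérivées de notre équation de la vitesse v(t) = -12·cos(3·t). En prenant d/dt de v(t), nous trouvons a(t) = 36·sin(3·t). En dérivant l'accélération, nous obtenons le jerk: j(t) = 108·cos(3·t). De l'équation du jerk j(t) = 108·cos(3·t), nous substituons t = 8.010023402236683 pour obtenir j = 48.7311197463702.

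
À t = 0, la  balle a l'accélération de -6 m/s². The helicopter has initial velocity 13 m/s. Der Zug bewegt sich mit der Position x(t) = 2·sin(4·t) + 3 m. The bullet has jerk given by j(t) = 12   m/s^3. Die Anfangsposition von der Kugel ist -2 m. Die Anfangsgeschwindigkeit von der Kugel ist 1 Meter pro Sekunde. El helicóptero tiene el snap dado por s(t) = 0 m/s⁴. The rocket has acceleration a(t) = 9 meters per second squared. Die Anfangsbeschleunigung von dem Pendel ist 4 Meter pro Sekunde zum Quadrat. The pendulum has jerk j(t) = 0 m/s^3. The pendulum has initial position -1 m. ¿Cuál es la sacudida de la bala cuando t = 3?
Tenemos la sacudida j(t) = 12. Sustituyendo t = 3: j(3) = 12.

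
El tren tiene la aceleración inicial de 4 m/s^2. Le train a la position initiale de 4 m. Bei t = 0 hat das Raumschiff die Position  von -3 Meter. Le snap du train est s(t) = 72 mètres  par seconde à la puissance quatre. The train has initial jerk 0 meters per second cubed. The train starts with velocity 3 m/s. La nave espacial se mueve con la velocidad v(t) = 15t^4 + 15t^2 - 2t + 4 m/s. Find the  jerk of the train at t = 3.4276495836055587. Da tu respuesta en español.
Debemos encontrar la antiderivada de nuestra ecuación del snap s(t) = 72 1 vez. Integrando el snap y usando la condición inicial j(0) = 0, obtenemos j(t) = 72·t. De la ecuación de la sacudida j(t) = 72·t, sustituimos t = 3.4276495836055587 para obtener j = 246.790770019600.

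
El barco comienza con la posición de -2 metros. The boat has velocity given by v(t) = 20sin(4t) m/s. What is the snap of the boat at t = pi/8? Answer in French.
Pour résoudre ceci, nous devons prendre 3 dérivées de notre équation de la vitesse v(t) = 20·sin(4·t). La dérivée de la vitesse donne l'accélération: a(t) = 80·cos(4·t). La dérivée de l'accélération donne le jerk: j(t) = -320·sin(4·t). En dérivant le jerk, nous obtenons le snap: s(t) = -1280·cos(4·t). En utilisant s(t) = -1280·cos(4·t) et en substituant t = pi/8, nous trouvons s = 0.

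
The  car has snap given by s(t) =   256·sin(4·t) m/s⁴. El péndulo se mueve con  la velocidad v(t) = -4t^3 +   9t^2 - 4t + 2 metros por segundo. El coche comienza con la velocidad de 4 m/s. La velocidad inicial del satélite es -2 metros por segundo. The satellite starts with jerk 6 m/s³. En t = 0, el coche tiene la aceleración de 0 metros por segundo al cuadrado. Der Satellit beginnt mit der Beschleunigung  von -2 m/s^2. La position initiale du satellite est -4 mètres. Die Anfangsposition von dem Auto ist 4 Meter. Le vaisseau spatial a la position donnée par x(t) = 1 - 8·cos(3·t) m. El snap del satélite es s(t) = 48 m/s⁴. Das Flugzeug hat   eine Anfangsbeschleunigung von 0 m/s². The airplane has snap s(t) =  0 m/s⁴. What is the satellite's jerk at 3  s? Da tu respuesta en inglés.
To solve this, we need to take 1 antiderivative of our snap equation s(t) = 48. The integral of snap, with j(0) = 6, gives jerk: j(t) = 48·t + 6. Using j(t) = 48·t + 6 and substituting t = 3, we find j = 150.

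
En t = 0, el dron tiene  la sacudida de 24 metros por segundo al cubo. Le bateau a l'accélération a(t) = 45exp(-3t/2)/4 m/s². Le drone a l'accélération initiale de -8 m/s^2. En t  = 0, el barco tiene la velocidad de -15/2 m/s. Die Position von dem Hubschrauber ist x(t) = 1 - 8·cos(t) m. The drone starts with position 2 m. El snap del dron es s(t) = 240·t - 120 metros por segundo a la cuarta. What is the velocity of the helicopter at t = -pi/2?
Starting from position x(t) = 1 - 8·cos(t), we take 1 derivative. Taking d/dt of x(t), we find v(t) = 8·sin(t). From the given velocity equation v(t) = 8·sin(t), we substitute t = -pi/2 to get v = -8.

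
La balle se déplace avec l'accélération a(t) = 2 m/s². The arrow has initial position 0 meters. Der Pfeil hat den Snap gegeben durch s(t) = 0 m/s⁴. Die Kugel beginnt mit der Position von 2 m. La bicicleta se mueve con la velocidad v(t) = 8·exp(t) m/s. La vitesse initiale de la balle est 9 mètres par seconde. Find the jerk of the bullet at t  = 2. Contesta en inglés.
To solve this, we need to take 1 derivative of our acceleration equation a(t) = 2. Differentiating acceleration, we get jerk: j(t) = 0. Using j(t) = 0 and substituting t = 2, we find j = 0.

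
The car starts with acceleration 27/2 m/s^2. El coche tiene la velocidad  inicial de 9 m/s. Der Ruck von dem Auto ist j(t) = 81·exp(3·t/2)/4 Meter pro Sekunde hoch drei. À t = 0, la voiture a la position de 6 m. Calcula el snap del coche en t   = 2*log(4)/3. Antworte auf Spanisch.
Partiendo de la sacudida j(t) = 81·exp(3·t/2)/4, tomamos 1 derivada. Tomando d/dt de j(t), encontramos s(t) = 243·exp(3·t/2)/8. De la ecuación del snap s(t) = 243·exp(3·t/2)/8, sustituimos t = 2*log(4)/3 para obtener s = 243/2.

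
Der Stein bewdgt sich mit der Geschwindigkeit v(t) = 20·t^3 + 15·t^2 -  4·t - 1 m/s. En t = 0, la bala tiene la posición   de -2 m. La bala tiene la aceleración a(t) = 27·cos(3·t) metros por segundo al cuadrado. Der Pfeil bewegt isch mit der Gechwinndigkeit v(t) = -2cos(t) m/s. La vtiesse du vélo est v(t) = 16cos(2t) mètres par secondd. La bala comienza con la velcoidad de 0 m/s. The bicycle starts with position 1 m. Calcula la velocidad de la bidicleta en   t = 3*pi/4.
Tenemos la velocidad v(t) = 16·cos(2·t). Sustituyendo t = 3*pi/4: v(3*pi/4) = 0.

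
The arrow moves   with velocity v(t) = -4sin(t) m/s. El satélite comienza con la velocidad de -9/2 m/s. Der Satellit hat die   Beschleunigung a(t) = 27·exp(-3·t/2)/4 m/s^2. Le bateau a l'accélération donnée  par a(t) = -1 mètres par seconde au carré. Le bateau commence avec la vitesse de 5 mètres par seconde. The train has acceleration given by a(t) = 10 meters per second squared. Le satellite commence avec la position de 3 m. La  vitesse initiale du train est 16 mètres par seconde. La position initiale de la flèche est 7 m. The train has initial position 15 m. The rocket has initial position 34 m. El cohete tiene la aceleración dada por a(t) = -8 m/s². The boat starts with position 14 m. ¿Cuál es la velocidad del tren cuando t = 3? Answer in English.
We must find the integral of our acceleration equation a(t) = 10 1 time. Taking ∫a(t)dt and applying v(0) = 16, we find v(t) = 10·t + 16. We have velocity v(t) = 10·t + 16. Substituting t = 3: v(3) = 46.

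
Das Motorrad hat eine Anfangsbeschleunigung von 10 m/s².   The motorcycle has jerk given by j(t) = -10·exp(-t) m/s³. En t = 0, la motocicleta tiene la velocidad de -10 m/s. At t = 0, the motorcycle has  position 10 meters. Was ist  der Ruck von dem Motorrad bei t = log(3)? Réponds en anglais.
We have jerk j(t) = -10·exp(-t). Substituting t = log(3): j(log(3)) = -10/3.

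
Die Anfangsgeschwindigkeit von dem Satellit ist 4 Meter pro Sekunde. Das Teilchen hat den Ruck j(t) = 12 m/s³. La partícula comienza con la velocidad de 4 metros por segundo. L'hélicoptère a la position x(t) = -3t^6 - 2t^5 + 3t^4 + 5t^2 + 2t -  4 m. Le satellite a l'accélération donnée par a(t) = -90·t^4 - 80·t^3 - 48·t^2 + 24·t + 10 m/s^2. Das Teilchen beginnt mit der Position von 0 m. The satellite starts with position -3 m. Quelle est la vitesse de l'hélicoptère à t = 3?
Pour résoudre ceci, nous devons prendre 1 dérivée de notre équation de la position x(t) = -3·t^6 - 2·t^5 + 3·t^4 + 5·t^2 + 2·t - 4. En dérivant la position, nous obtenons la vitesse: v(t) = -18·t^5 - 10·t^4 + 12·t^3 + 10·t + 2. Nous avons la vitesse v(t) = -18·t^5 - 10·t^4 + 12·t^3 + 10·t + 2. En substituant t = 3: v(3) = -4828.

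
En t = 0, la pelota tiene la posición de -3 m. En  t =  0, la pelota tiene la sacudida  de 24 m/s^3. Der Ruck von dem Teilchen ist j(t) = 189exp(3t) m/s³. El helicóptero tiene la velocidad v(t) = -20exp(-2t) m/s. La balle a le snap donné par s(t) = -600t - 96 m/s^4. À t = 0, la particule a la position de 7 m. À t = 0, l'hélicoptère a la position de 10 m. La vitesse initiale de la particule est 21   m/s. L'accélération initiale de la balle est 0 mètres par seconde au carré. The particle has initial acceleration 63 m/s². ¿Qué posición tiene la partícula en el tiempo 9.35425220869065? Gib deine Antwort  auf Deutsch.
Wir müssen das Integral unserer Gleichung für den Ruck j(t) = 189·exp(3·t) 3-mal finden. Mit ∫j(t)dt und Anwendung von a(0) = 63, finden wir a(t) = 63·exp(3·t). Das Integral von der Beschleunigung ist die Geschwindigkeit. Mit v(0) = 21 erhalten wir v(t) = 21·exp(3·t). Das Integral von der Geschwindigkeit ist die Position. Mit x(0) = 7 erhalten wir x(t) = 7·exp(3·t). Mit x(t) = 7·exp(3·t) und Einsetzen von t = 9.35425220869065, finden wir x = 10779494362137.4.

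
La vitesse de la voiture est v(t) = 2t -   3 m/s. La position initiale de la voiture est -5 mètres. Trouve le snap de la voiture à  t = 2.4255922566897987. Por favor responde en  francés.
En partant de la vitesse v(t) = 2·t - 3, nous prenons 3 dérivées. En dérivant la vitesse, nous obtenons l'accélération: a(t) = 2. La dérivée de l'accélération donne le jerk: j(t) = 0. En dérivant le jerk, nous obtenons le snap: s(t) = 0. Nous avons le snap s(t) = 0. En substituant t = 2.4255922566897987: s(2.4255922566897987) = 0.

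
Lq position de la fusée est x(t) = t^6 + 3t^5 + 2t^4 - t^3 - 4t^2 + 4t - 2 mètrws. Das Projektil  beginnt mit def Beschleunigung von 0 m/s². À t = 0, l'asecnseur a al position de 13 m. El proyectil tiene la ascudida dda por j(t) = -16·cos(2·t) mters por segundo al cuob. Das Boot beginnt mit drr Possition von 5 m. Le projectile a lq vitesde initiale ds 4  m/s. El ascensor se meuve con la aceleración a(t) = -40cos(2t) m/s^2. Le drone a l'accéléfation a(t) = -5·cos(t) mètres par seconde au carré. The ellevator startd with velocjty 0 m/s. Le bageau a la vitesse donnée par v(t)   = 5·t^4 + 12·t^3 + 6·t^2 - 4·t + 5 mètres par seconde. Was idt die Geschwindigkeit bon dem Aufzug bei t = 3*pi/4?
Wir müssen das Integral unserer Gleichung für die Beschleunigung a(t) = -40·cos(2·t) 1-mal finden. Das Integral von der Beschleunigung ist die Geschwindigkeit. Mit v(0) = 0 erhalten wir v(t) = -20·sin(2·t). Aus der Gleichung für die Geschwindigkeit v(t) = -20·sin(2·t), setzen wir t = 3*pi/4 ein und erhalten v = 20.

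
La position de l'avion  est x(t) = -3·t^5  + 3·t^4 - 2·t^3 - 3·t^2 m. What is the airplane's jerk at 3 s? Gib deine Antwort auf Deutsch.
Wir müssen unsere Gleichung für die Position x(t) = -3·t^5 + 3·t^4 - 2·t^3 - 3·t^2 3-mal ableiten. Die Ableitung von der Position ergibt die Geschwindigkeit: v(t) = -15·t^4 + 12·t^3 - 6·t^2 - 6·t. Die Ableitung von der Geschwindigkeit ergibt die Beschleunigung: a(t) = -60·t^3 + 36·t^2 - 12·t - 6. Mit d/dt von a(t) finden wir j(t) = -180·t^2 + 72·t - 12. Wir haben den Ruck j(t) = -180·t^2 + 72·t - 12. Durch Einsetzen von t = 3: j(3) = -1416.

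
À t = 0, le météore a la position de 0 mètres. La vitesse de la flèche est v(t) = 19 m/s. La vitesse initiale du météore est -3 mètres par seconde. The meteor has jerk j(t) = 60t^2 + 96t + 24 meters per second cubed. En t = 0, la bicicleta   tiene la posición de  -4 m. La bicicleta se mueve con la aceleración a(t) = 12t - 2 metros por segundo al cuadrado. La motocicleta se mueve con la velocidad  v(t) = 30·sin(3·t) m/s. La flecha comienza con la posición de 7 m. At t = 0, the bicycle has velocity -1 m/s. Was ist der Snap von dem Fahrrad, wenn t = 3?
Um dies zu lösen, müssen wir 2 Ableitungen unserer Gleichung für die Beschleunigung a(t) = 12·t - 2 nehmen. Die Ableitung von der Beschleunigung ergibt den Ruck: j(t) = 12. Die Ableitung von dem Ruck ergibt den Snap: s(t) = 0. Wir haben den Snap s(t) = 0. Durch Einsetzen von t = 3: s(3) = 0.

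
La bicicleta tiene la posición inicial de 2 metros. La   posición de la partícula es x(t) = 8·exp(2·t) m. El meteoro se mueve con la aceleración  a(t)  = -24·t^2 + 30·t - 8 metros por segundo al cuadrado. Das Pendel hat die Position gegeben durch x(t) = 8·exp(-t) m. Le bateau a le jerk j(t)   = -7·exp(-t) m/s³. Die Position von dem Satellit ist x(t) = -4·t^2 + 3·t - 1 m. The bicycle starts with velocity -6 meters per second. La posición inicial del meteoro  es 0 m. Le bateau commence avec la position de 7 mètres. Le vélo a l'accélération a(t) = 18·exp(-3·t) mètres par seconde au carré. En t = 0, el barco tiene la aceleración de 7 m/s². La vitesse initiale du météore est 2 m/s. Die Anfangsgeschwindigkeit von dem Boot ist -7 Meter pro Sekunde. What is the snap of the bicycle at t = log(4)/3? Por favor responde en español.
Partiendo de la aceleración a(t) = 18·exp(-3·t), tomamos 2 derivadas. La derivada de la aceleración da la sacudida: j(t) = -54·exp(-3·t). La derivada de la sacudida da el snap: s(t) = 162·exp(-3·t). Usando s(t) = 162·exp(-3·t) y sustituyendo t = log(4)/3, encontramos s = 81/2.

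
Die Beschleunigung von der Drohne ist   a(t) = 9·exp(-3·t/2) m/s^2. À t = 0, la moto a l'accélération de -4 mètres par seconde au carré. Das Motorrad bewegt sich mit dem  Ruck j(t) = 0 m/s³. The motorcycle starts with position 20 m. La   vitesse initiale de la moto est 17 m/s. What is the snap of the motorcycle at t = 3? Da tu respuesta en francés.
En partant du jerk j(t) = 0, nous prenons 1 dérivée. En prenant d/dt de j(t), nous trouvons s(t) = 0. De l'équation du snap s(t) = 0, nous substituons t = 3 pour obtenir s = 0.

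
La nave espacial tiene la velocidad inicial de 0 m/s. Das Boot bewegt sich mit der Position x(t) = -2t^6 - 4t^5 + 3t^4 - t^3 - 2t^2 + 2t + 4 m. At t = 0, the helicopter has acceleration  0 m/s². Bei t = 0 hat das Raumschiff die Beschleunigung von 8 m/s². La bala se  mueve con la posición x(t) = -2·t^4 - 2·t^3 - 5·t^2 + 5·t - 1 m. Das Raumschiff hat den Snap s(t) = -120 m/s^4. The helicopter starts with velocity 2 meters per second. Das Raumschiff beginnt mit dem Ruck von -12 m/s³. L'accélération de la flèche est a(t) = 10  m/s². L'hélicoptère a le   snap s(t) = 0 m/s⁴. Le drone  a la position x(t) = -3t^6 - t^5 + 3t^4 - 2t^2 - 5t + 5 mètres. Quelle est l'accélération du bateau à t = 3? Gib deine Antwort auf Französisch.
Nous devons dériver notre équation de la position x(t) = -2·t^6 - 4·t^5 + 3·t^4 - t^3 - 2·t^2 + 2·t + 4 2 fois. En prenant d/dt de x(t), nous trouvons v(t) = -12·t^5 - 20·t^4 + 12·t^3 - 3·t^2 - 4·t + 2. En prenant d/dt de v(t), nous trouvons a(t) = -60·t^4 - 80·t^3 + 36·t^2 - 6·t - 4. De l'équation de l'accélération a(t) = -60·t^4 - 80·t^3 + 36·t^2 - 6·t - 4, nous substituons t = 3 pour obtenir a = -6718.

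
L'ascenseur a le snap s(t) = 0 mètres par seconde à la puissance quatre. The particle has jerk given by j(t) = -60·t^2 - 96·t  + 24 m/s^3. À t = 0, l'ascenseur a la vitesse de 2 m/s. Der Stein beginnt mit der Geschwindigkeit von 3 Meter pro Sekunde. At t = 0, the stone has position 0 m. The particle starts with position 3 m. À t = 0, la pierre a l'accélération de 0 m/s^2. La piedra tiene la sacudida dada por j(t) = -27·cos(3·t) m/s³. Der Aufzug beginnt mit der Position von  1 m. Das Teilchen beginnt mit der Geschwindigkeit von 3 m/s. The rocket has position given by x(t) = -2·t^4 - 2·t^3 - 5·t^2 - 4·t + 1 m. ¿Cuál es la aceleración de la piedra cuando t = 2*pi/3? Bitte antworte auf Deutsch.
Wir müssen das Integral unserer Gleichung für den Ruck j(t) = -27·cos(3·t) 1-mal finden. Die Stammfunktion von dem Ruck, mit a(0) = 0, ergibt die Beschleunigung: a(t) = -9·sin(3·t). Wir haben die Beschleunigung a(t) = -9·sin(3·t). Durch Einsetzen von t = 2*pi/3: a(2*pi/3) = 0.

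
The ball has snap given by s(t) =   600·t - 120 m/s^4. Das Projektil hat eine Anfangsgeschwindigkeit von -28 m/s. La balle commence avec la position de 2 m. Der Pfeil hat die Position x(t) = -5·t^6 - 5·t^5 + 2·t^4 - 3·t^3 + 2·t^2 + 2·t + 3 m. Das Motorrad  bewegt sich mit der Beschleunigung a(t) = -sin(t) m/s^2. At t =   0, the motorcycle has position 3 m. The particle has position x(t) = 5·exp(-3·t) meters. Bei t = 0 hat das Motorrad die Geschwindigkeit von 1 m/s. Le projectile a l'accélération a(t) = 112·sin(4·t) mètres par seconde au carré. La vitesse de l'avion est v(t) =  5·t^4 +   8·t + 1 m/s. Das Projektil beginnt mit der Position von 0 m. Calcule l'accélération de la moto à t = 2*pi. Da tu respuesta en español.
Tenemos la aceleración a(t) = -sin(t). Sustituyendo t = 2*pi: a(2*pi) = 0.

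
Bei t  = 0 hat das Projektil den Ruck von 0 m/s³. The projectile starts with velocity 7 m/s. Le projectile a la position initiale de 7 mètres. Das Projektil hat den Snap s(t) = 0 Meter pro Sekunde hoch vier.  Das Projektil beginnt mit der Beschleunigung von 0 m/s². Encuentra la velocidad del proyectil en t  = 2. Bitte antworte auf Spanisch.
Debemos encontrar la antiderivada de nuestra ecuación del snap s(t) = 0 3 veces. Tomando ∫s(t)dt y aplicando j(0) = 0, encontramos j(t) = 0. Integrando la sacudida y usando la condición inicial a(0) = 0, obtenemos a(t) = 0. La integral de la aceleración es la velocidad. Usando v(0) = 7, obtenemos v(t) = 7. Usando v(t) = 7 y sustituyendo t = 2, encontramos v = 7.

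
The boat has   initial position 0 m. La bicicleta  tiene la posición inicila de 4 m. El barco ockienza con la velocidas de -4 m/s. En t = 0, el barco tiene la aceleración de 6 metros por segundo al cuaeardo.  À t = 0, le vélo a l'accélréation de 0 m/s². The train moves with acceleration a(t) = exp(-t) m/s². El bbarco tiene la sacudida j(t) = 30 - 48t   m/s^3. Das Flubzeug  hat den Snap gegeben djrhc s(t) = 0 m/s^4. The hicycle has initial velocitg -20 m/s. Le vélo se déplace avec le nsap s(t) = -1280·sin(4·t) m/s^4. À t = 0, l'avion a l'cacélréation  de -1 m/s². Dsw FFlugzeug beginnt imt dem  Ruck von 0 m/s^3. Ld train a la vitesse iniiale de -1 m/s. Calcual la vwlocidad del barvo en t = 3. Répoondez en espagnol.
Para resolver esto, necesitamos tomar 2 antiderivadas de nuestra ecuación de la sacudida j(t) = 30 - 48·t. La integral de la sacudida es la aceleración. Usando a(0) = 6, obtenemos a(t) = -24·t^2 + 30·t + 6. Tomando ∫a(t)dt y aplicando v(0) = -4, encontramos v(t) = -8·t^3 + 15·t^2 + 6·t - 4. Tenemos la velocidad v(t) = -8·t^3 + 15·t^2 + 6·t - 4. Sustituyendo t = 3: v(3) = -67.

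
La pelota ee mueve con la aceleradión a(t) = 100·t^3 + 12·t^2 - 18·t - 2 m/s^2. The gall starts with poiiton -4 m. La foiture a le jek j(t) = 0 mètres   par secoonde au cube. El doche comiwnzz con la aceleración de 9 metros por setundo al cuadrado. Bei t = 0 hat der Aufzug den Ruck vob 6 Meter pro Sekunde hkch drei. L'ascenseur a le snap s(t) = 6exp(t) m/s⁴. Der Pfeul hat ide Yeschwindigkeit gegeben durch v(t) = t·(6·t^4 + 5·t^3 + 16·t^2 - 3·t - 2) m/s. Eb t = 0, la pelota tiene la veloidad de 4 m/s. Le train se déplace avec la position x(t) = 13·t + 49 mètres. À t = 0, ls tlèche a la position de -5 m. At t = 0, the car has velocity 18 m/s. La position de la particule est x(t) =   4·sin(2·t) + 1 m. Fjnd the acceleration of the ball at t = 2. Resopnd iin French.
De l'équation de l'accélération a(t) = 100·t^3 + 12·t^2 - 18·t - 2, nous substituons t = 2 pour obtenir a = 810.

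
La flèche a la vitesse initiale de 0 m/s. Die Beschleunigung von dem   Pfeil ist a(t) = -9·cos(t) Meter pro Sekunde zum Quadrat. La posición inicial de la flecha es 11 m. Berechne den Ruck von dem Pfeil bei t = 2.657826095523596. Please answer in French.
En partant de l'accélération a(t) = -9·cos(t), nous prenons 1 dérivée. En prenant d/dt de a(t), nous trouvons j(t) = 9·sin(t). De l'équation du jerk j(t) = 9·sin(t), nous substituons t = 2.657826095523596 pour obtenir j = 4.18605128915026.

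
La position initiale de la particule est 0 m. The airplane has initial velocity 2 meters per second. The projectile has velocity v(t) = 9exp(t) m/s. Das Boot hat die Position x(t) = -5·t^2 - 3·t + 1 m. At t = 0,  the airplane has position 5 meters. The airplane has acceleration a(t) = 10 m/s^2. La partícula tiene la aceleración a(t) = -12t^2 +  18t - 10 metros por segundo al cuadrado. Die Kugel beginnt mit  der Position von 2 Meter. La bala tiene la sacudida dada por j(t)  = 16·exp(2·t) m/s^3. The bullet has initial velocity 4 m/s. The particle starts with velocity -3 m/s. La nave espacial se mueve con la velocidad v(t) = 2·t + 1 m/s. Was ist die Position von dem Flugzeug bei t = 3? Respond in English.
Starting from acceleration a(t) = 10, we take 2 integrals. The integral of acceleration, with v(0) = 2, gives velocity: v(t) = 10·t + 2. The antiderivative of velocity, with x(0) = 5, gives position: x(t) = 5·t^2 + 2·t + 5. Using x(t) = 5·t^2 + 2·t + 5 and substituting t = 3, we find x = 56.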